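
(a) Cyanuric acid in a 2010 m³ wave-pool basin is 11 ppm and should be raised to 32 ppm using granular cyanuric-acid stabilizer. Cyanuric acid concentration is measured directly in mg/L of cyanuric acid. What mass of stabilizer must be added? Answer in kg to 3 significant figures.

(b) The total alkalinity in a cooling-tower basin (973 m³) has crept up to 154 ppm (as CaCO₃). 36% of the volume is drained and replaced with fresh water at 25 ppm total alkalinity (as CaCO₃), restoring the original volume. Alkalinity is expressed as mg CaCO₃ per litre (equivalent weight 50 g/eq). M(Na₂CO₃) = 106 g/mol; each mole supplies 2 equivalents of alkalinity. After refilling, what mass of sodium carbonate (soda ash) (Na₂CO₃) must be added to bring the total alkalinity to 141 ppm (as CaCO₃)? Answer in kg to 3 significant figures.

(a) 42.2 kg; (b) 34.5 kg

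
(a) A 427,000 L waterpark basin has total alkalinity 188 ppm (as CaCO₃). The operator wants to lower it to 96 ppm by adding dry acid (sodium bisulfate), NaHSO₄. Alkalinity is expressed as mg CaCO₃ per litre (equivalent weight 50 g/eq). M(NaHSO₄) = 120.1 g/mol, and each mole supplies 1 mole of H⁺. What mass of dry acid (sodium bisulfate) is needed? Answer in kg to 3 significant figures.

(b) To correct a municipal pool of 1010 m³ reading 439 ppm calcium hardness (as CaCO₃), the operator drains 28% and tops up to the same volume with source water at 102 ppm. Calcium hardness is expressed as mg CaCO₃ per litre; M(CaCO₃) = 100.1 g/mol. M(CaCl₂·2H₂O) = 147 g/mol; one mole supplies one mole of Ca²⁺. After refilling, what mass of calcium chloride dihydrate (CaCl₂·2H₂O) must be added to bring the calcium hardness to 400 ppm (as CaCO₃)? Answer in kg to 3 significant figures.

(a) 94.4 kg; (b) 82.1 kg

(a) Alkalinity to neutralize: (188 − 96) = 92 mg/L as CaCO₃ × 427,000 L = 39,280 g as CaCO₃.
(a) Equivalents of H⁺ required: 39,280 ÷ 50 g/eq = 785.7 eq = 785.7 mol NaHSO₄.
(a) Mass of NaHSO₄: 785.7 × 120.1 = 94,360 g.

(b) Volume: 1010 m³ = 1,010,000 L.
(b) After draining 28% and refilling: 439 × 0.72 + 102 × 0.28 = 344.64 ppm.
(b) Deficit to target: 400 − 344.64 = 55.36 mg/L.
(b) As CaCO₃: 55.36 mg/L × 1,010,000 L = 55,910 g; ÷ 100.1 = 558.6 mol Ca²⁺.
(b) Mass: 558.6 × 147 = 82,110 g.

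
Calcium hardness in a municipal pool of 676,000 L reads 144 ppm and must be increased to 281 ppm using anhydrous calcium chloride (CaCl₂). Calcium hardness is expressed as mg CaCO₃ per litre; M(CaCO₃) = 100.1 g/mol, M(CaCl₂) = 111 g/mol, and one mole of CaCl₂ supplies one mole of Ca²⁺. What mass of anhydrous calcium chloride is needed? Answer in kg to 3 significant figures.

Hardness to add: (281 − 144) = 137 mg/L as CaCO₃ × 676,000 L = 92,610 g as CaCO₃.
Moles of Ca²⁺ (1 mol Ca²⁺ ≡ 1 mol CaCO₃): 92,610 / 100.1 g/mol = 925.2 mol.
Mass of CaCl₂: 925.2 × 111 = 102,700 g.

103 kg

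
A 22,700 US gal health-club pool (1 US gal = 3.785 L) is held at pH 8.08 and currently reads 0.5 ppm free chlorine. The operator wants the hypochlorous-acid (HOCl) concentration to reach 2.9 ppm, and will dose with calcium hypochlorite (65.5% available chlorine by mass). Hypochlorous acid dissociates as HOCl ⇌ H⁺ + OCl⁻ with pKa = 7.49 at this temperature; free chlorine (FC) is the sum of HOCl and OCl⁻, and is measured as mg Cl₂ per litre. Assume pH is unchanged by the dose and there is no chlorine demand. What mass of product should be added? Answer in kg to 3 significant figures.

1.79 kg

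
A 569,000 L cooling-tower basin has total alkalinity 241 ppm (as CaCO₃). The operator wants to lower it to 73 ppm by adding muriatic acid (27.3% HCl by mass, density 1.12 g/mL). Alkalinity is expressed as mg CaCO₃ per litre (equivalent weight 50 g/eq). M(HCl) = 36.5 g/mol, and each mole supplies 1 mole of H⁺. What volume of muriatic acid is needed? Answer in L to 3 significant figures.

228 L

Alkalinity to neutralize: (241 − 73) = 168 mg/L as CaCO₃ × 569,000 L = 95,590 g as CaCO₃.
Equivalents of H⁺ required: 95,590 ÷ 50 g/eq = 1912 eq = 1912 mol HCl.
Mass of HCl: 1912 × 36.5 = 69,780 g.
Mass of 27.3% solution: 69,780 / 0.273 = 255,600 g.
Volume: 255,600 g ÷ 1.12 g/mL = 228,200 mL.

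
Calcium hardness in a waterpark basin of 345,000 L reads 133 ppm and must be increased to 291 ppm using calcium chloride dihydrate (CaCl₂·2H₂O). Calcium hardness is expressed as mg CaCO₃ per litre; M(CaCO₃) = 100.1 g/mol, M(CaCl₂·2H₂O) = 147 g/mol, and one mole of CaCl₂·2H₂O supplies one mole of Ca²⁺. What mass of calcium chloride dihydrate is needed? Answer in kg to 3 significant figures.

80.0 kg

Hardness to add: (291 − 133) = 158 mg/L as CaCO₃ × 345,000 L = 54,510 g as CaCO₃.
Moles of Ca²⁺ (1 mol Ca²⁺ ≡ 1 mol CaCO₃): 54,510 / 100.1 g/mol = 544.6 mol.
Mass of CaCl₂·2H₂O: 544.6 × 147 = 80,050 g.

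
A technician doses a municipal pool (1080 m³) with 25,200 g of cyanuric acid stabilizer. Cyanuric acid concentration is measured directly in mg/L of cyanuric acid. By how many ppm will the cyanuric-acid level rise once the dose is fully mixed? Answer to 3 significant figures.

Volume: 1080 m³ = 1,080,000 L.
Rise: 25,200 g / 1,080,000 L × 1000 = 23.33 mg/L.

23.3 ppm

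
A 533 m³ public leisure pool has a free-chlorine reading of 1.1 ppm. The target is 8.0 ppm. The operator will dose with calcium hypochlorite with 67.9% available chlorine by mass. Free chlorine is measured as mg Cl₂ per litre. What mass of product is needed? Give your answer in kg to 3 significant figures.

Volume: 533 m³ = 533,000 L.
Chlorine deficit: 8.0 − 1.1 = 6.9 ppm = 6.9 mg/L as Cl₂.
Cl₂ equivalent needed: 6.9 mg/L × 533,000 L = 3,678,000 mg = 3678 g.
Product at 67.9% available chlorine: 3678 / 0.679 = 5416 g.

5.42 kg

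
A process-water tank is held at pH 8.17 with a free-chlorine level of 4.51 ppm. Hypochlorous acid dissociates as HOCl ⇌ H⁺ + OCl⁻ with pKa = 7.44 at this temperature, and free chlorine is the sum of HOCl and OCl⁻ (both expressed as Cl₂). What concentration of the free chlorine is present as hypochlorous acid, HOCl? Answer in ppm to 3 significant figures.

[OCl⁻]/[HOCl] = 10^(pH − pKa) = 10^(8.17 − 7.44) = 10^0.73 = 5.37.
Fraction as HOCl = 1 / (1 + 5.37) = 0.157.
HOCl = 0.157 × 4.51 ppm = 0.708 ppm.

0.708 ppm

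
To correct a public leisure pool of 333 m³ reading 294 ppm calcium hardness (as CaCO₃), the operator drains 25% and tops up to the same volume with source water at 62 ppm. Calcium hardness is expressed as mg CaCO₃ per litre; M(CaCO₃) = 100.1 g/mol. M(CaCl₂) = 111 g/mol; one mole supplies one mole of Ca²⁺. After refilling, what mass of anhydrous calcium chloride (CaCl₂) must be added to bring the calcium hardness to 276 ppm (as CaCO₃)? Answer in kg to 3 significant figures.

Volume: 333 m³ = 333,000 L.
After draining 25% and refilling: 294 × 0.75 + 62 × 0.25 = 236 ppm.
Deficit to target: 276 − 236 = 40 mg/L.
As CaCO₃: 40 mg/L × 333,000 L = 13,320 g; ÷ 100.1 = 133.1 mol Ca²⁺.
Mass: 133.1 × 111 = 14,770 g.

14.8 kg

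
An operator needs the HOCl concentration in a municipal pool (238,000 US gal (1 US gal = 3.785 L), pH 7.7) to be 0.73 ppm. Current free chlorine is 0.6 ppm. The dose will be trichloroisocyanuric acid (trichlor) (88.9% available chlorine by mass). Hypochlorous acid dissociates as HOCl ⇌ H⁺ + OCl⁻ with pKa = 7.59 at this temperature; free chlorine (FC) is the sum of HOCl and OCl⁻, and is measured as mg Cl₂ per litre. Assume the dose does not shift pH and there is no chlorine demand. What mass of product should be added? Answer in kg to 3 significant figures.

Volume: 238,000 US gal × 3.785 L/gal = 900,830 L.
[OCl⁻]/[HOCl] = 10^(pH − pKa) = 10^(7.7 − 7.59) = 1.288; fraction as HOCl = 1/(1 + 1.288) = 0.437.
Free chlorine required for 0.73 ppm HOCl: 0.73 / 0.437 = 1.67 ppm.
FC to add: 1.67 − 0.6 = 1.07 mg/L as Cl₂.
Cl₂ equivalent: 1.07 mg/L × 900,830 L = 964.3 g.
Product at 88.9% available Cl: 964.3 / 0.889 = 1085 g.

1.08 kg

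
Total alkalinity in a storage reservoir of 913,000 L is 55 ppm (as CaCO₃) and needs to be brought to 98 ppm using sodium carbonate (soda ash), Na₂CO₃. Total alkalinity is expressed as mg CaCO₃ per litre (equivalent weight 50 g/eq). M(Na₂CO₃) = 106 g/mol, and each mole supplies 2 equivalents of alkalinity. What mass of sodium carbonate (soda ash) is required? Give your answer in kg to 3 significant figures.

Alkalinity to add: (98 − 55) = 43 mg/L as CaCO₃ × 913,000 L = 39,260 g as CaCO₃.
Equivalents: 39,260 g ÷ 50 g/eq = 785.2 eq.
Each mole of Na₂CO₃ supplies 2 eq, so 785.2 / 2 = 392.6 mol.
Mass: 392.6 mol × 106 g/mol = 41,610 g.

41.6 kg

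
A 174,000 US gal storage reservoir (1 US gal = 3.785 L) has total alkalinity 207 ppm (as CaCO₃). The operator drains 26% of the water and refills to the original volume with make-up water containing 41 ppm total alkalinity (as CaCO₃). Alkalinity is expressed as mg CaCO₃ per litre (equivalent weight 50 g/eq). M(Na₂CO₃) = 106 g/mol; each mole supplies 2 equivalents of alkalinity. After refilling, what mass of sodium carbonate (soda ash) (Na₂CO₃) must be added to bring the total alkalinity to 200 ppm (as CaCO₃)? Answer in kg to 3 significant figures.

Volume: 174,000 US gal × 3.785 L/gal = 658,590 L.
After draining 26% and refilling: 207 × 0.74 + 41 × 0.26 = 163.84 ppm.
Deficit to target: 200 − 163.84 = 36.16 mg/L.
As CaCO₃: 36.16 mg/L × 658,590 L = 23,810 g; ÷ 50 g/eq ÷ 2 = 238.1 mol Na₂CO₃.
Mass: 238.1 × 106 = 25,240 g.

25.2 kg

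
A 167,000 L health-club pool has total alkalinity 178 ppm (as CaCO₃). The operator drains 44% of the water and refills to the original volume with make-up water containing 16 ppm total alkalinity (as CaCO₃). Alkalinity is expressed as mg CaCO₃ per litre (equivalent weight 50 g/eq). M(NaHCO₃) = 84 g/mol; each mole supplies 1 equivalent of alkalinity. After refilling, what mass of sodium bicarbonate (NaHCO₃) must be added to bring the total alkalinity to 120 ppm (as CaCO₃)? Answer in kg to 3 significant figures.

3.73 kg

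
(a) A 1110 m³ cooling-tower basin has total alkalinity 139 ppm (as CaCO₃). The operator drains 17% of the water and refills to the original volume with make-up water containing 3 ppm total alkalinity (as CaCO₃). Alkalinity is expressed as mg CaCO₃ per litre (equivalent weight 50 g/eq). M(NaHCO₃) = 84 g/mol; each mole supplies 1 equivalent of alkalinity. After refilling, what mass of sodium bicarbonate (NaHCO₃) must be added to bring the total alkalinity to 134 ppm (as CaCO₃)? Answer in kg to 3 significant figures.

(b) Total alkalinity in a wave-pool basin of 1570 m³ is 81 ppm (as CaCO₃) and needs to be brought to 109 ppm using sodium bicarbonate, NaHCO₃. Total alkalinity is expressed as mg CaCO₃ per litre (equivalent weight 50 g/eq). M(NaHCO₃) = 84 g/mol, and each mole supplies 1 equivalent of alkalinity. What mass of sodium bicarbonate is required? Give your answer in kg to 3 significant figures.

(a) Volume: 1110 m³ = 1,110,000 L.
(a) After draining 17% and refilling: 139 × 0.83 + 3 × 0.17 = 115.88 ppm.
(a) Deficit to target: 134 − 115.88 = 18.12 mg/L.
(a) As CaCO₃: 18.12 mg/L × 1,110,000 L = 20,110 g; ÷ 50 g/eq ÷ 1 = 402.3 mol NaHCO₃.
(a) Mass: 402.3 × 84 = 33,790 g.

(b) Volume: 1570 m³ = 1,570,000 L.
(b) Alkalinity to add: (109 − 81) = 28 mg/L as CaCO₃ × 1,570,000 L = 43,960 g as CaCO₃.
(b) Equivalents: 43,960 g ÷ 50 g/eq = 879.2 eq.
(b) NaHCO₃ supplies 1 eq per mole → 879.2 mol.
(b) Mass: 879.2 mol × 84 g/mol = 73,850 g.

(a) 33.8 kg; (b) 73.9 kg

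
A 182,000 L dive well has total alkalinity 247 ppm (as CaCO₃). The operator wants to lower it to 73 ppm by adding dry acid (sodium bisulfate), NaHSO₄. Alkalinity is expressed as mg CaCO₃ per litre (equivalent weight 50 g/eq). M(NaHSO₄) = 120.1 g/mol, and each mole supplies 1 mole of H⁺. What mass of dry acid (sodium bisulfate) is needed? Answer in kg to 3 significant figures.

Alkalinity to neutralize: (247 − 73) = 174 mg/L as CaCO₃ × 182,000 L = 31,670 g as CaCO₃.
Equivalents of H⁺ required: 31,670 ÷ 50 g/eq = 633.4 eq = 633.4 mol NaHSO₄.
Mass of NaHSO₄: 633.4 × 120.1 = 76,070 g.

76.1 kg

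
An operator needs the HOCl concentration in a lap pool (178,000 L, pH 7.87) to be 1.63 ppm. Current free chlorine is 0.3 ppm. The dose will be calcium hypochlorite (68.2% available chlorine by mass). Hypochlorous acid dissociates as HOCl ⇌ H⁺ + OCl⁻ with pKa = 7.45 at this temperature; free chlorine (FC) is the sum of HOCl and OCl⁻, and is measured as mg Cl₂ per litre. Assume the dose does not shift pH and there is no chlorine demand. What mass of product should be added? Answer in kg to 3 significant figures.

[OCl⁻]/[HOCl] = 10^(pH − pKa) = 10^(7.87 − 7.45) = 2.63; fraction as HOCl = 1/(1 + 2.63) = 0.2755.
Free chlorine required for 1.63 ppm HOCl: 1.63 / 0.2755 = 5.917 ppm.
FC to add: 5.917 − 0.3 = 5.617 mg/L as Cl₂.
Cl₂ equivalent: 5.617 mg/L × 178,000 L = 999.9 g.
Product at 68.2% available Cl: 999.9 / 0.682 = 1466 g.

1.47 kg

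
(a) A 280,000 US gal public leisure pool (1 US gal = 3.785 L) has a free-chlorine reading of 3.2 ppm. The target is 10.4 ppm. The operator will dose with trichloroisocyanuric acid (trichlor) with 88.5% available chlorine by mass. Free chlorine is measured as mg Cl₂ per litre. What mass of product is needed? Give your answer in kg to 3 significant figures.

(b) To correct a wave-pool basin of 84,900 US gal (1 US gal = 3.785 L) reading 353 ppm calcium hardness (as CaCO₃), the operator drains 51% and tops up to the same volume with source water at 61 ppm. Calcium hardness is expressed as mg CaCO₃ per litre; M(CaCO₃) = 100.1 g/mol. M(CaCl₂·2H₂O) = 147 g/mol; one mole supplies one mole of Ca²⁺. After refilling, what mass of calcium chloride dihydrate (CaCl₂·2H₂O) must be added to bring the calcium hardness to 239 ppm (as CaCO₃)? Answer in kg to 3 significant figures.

(a) 8.62 kg; (b) 16.5 kg

(a) Volume: 280,000 US gal × 3.785 L/gal = 1,059,800 L.
(a) Chlorine deficit: 10.4 − 3.2 = 7.2 ppm = 7.2 mg/L as Cl₂.
(a) Cl₂ equivalent needed: 7.2 mg/L × 1,059,800 L = 7,631,000 mg = 7631 g.
(a) Product at 88.5% available chlorine: 7631 / 0.885 = 8622 g.

(b) Volume: 84,900 US gal × 3.785 L/gal = 321,346 L.
(b) After draining 51% and refilling: 353 × 0.49 + 61 × 0.51 = 204.08 ppm.
(b) Deficit to target: 239 − 204.08 = 34.92 mg/L.
(b) As CaCO₃: 34.92 mg/L × 321,346 L = 11,220 g; ÷ 100.1 = 112.1 mol Ca²⁺.
(b) Mass: 112.1 × 147 = 16,480 g.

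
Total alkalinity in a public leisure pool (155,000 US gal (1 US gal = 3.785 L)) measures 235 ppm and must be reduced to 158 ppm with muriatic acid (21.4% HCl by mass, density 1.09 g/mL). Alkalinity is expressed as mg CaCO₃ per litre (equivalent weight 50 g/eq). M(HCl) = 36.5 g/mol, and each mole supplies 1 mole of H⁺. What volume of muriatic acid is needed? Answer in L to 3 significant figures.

Volume: 155,000 US gal × 3.785 L/gal = 586,675 L.
Alkalinity to neutralize: (235 − 158) = 77 mg/L as CaCO₃ × 586,675 L = 45,170 g as CaCO₃.
Equivalents of H⁺ required: 45,170 ÷ 50 g/eq = 903.5 eq = 903.5 mol HCl.
Mass of HCl: 903.5 × 36.5 = 32,980 g.
Mass of 21.4% solution: 32,980 / 0.214 = 154,100 g.
Volume: 154,100 g ÷ 1.09 g/mL = 141,400 mL.

141 L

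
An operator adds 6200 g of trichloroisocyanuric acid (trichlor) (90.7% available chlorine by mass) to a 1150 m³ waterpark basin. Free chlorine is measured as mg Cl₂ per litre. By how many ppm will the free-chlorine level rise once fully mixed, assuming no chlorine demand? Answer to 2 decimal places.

4.89 ppm

Volume: 1150 m³ = 1,150,000 L.
Available chlorine delivered: 6200 g × 0.907 = 5623 g as Cl₂.
Concentration rise: 5623 g / 1,150,000 L = 4.89 mg/L = 4.89 ppm.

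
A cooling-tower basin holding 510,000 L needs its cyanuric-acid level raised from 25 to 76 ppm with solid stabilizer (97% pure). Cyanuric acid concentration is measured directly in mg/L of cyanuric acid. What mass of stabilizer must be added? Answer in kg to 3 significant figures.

CYA to add: (76 − 25) = 51 mg/L × 510,000 L = 26,010 g cyanuric acid.
At 97% purity: 26,010 / 0.97 = 26,810 g product.

26.8 kg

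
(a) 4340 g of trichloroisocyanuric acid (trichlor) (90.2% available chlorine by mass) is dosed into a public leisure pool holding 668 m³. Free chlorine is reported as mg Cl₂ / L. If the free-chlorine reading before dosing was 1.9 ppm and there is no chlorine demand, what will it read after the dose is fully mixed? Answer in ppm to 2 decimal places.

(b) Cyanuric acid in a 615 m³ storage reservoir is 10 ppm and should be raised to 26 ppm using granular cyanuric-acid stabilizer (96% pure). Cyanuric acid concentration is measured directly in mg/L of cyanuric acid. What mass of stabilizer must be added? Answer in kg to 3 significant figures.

(a) Volume: 668 m³ = 668,000 L.
(a) Available chlorine delivered: 4340 g × 0.902 = 3915 g as Cl₂.
(a) Concentration rise: 3915 g / 668,000 L = 5.86 mg/L = 5.86 ppm.
(a) Final FC: 1.9 + 5.86 = 7.76 ppm.

(b) Volume: 615 m³ = 615,000 L.
(b) CYA to add: (26 − 10) = 16 mg/L × 615,000 L = 9840 g cyanuric acid.
(b) At 96% purity: 9840 / 0.96 = 10,250 g product.

(a) 7.76 ppm; (b) 10.2 kg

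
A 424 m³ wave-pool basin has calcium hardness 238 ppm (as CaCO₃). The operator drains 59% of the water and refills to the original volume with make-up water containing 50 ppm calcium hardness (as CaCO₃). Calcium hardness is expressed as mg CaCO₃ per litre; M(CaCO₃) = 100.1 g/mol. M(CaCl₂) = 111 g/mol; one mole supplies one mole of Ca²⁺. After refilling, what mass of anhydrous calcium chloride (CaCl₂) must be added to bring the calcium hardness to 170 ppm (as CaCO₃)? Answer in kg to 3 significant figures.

20.2 kg

Volume: 424 m³ = 424,000 L.
After draining 59% and refilling: 238 × 0.41 + 50 × 0.59 = 127.08 ppm.
Deficit to target: 170 − 127.08 = 42.92 mg/L.
As CaCO₃: 42.92 mg/L × 424,000 L = 18,200 g; ÷ 100.1 = 181.8 mol Ca²⁺.
Mass: 181.8 × 111 = 20,180 g.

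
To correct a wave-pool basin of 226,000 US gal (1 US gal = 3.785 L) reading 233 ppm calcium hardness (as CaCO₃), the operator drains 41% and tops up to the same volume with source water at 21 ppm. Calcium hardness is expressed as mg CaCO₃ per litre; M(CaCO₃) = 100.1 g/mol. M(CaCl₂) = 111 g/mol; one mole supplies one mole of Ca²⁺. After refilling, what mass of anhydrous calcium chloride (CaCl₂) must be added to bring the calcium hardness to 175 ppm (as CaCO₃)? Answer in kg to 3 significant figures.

27.4 kg

Volume: 226,000 US gal × 3.785 L/gal = 855,410 L.
After draining 41% and refilling: 233 × 0.59 + 21 × 0.41 = 146.08 ppm.
Deficit to target: 175 − 146.08 = 28.92 mg/L.
As CaCO₃: 28.92 mg/L × 855,410 L = 24,740 g; ÷ 100.1 = 247.1 mol Ca²⁺.
Mass: 247.1 × 111 = 27,430 g.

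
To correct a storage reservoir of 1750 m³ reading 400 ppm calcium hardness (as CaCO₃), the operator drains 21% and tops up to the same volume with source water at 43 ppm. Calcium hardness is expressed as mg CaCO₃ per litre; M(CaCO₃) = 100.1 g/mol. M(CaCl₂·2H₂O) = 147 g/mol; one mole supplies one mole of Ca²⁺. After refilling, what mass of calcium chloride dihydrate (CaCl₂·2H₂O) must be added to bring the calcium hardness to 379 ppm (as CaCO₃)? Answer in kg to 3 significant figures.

139 kg

Volume: 1750 m³ = 1,750,000 L.
After draining 21% and refilling: 400 × 0.79 + 43 × 0.21 = 325.03 ppm.
Deficit to target: 379 − 325.03 = 53.97 mg/L.
As CaCO₃: 53.97 mg/L × 1,750,000 L = 94,450 g; ÷ 100.1 = 943.5 mol Ca²⁺.
Mass: 943.5 × 147 = 138,700 g.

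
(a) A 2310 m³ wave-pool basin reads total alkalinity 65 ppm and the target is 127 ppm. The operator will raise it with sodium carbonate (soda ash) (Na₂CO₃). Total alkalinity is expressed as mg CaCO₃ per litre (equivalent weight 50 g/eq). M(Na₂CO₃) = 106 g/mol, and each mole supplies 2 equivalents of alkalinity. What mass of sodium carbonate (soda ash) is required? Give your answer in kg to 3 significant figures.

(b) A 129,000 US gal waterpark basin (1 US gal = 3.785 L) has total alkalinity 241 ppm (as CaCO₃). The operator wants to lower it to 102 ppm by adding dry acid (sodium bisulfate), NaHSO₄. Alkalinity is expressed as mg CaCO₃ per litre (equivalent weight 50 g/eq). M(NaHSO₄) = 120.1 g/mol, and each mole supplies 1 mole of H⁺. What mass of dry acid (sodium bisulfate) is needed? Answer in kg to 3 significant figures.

(a) Volume: 2310 m³ = 2,310,000 L.
(a) Alkalinity to add: (127 − 65) = 62 mg/L as CaCO₃ × 2,310,000 L = 143,200 g as CaCO₃.
(a) Equivalents: 143,200 g ÷ 50 g/eq = 2864 eq.
(a) Each mole of Na₂CO₃ supplies 2 eq, so 2864 / 2 = 1432 mol.
(a) Mass: 1432 mol × 106 g/mol = 151,800 g.

(b) Volume: 129,000 US gal × 3.785 L/gal = 488,265 L.
(b) Alkalinity to neutralize: (241 − 102) = 139 mg/L as CaCO₃ × 488,265 L = 67,870 g as CaCO₃.
(b) Equivalents of H⁺ required: 67,870 ÷ 50 g/eq = 1357 eq = 1357 mol NaHSO₄.
(b) Mass of NaHSO₄: 1357 × 120.1 = 163,000 g.

(a) 152 kg; (b) 163 kg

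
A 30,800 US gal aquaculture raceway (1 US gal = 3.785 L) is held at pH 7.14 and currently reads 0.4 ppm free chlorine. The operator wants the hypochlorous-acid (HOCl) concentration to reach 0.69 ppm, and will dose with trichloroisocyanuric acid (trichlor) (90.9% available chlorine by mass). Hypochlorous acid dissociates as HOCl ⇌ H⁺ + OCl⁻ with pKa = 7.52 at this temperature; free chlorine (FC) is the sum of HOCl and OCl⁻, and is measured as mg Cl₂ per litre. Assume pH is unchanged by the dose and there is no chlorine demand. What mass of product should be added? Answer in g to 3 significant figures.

Volume: 30,800 US gal × 3.785 L/gal = 116,578 L.
[OCl⁻]/[HOCl] = 10^(pH − pKa) = 10^(7.14 − 7.52) = 0.4169; fraction as HOCl = 1/(1 + 0.4169) = 0.7058.
Free chlorine required for 0.69 ppm HOCl: 0.69 / 0.7058 = 0.9776 ppm.
FC to add: 0.9776 − 0.4 = 0.5776 mg/L as Cl₂.
Cl₂ equivalent: 0.5776 mg/L × 116,578 L = 67.34 g.
Product at 90.9% available Cl: 67.34 / 0.909 = 74.08 g.

74.1 g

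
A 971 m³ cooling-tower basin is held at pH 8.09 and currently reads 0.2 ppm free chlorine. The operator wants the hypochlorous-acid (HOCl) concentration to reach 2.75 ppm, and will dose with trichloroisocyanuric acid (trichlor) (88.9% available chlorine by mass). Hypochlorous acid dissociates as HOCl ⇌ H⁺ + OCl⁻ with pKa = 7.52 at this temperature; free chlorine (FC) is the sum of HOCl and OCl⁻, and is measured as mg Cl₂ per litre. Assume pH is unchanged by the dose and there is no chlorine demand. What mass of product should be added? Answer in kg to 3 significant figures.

Volume: 971 m³ = 971,000 L.
[OCl⁻]/[HOCl] = 10^(pH − pKa) = 10^(8.09 − 7.52) = 3.715; fraction as HOCl = 1/(1 + 3.715) = 0.2121.
Free chlorine required for 2.75 ppm HOCl: 2.75 / 0.2121 = 12.97 ppm.
FC to add: 12.97 − 0.2 = 12.77 mg/L as Cl₂.
Cl₂ equivalent: 12.77 mg/L × 971,000 L = 12,400 g.
Product at 88.9% available Cl: 12,400 / 0.889 = 13,940 g.

13.9 kg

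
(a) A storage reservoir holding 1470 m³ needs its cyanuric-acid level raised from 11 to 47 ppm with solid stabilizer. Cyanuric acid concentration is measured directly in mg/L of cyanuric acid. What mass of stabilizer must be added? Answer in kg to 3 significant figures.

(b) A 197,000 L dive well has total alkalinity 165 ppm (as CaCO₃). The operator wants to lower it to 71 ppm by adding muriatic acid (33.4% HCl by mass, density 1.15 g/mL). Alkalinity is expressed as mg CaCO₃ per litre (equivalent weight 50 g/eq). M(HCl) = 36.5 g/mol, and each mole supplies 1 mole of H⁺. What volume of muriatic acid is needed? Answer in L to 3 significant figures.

(a) Volume: 1470 m³ = 1,470,000 L.
(a) CYA to add: (47 − 11) = 36 mg/L × 1,470,000 L = 52,920 g cyanuric acid.

(b) Alkalinity to neutralize: (165 − 71) = 94 mg/L as CaCO₃ × 197,000 L = 18,520 g as CaCO₃.
(b) Equivalents of H⁺ required: 18,520 ÷ 50 g/eq = 370.4 eq = 370.4 mol HCl.
(b) Mass of HCl: 370.4 × 36.5 = 13,520 g.
(b) Mass of 33.4% solution: 13,520 / 0.334 = 40,470 g.
(b) Volume: 40,470 g ÷ 1.15 g/mL = 35,190 mL.

(a) 52.9 kg; (b) 35.2 L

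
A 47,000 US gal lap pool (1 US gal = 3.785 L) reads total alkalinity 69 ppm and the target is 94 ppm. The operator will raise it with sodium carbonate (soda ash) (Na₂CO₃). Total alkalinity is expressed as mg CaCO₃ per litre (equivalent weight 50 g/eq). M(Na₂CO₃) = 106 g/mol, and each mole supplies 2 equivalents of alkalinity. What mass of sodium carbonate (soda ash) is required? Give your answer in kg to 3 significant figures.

Volume: 47,000 US gal × 3.785 L/gal = 177,895 L.
Alkalinity to add: (94 − 69) = 25 mg/L as CaCO₃ × 177,895 L = 4447 g as CaCO₃.
Equivalents: 4447 g ÷ 50 g/eq = 88.95 eq.
Each mole of Na₂CO₃ supplies 2 eq, so 88.95 / 2 = 44.47 mol.
Mass: 44.47 mol × 106 g/mol = 4714 g.

4.71 kg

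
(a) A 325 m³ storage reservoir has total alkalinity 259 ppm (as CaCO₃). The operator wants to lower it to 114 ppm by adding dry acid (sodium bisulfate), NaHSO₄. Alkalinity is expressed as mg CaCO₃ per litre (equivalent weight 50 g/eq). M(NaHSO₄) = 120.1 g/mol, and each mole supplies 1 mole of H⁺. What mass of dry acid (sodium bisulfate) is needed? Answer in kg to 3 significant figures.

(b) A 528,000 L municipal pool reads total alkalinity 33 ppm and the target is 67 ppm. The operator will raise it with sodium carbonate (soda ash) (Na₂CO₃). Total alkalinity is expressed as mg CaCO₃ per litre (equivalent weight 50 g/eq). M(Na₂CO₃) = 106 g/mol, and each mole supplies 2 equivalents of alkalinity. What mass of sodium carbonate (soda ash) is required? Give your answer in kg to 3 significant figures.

(a) Volume: 325 m³ = 325,000 L.
(a) Alkalinity to neutralize: (259 − 114) = 145 mg/L as CaCO₃ × 325,000 L = 47,120 g as CaCO₃.
(a) Equivalents of H⁺ required: 47,120 ÷ 50 g/eq = 942.5 eq = 942.5 mol NaHSO₄.
(a) Mass of NaHSO₄: 942.5 × 120.1 = 113,200 g.

(b) Alkalinity to add: (67 − 33) = 34 mg/L as CaCO₃ × 528,000 L = 17,950 g as CaCO₃.
(b) Equivalents: 17,950 g ÷ 50 g/eq = 359 eq.
(b) Each mole of Na₂CO₃ supplies 2 eq, so 359 / 2 = 179.5 mol.
(b) Mass: 179.5 mol × 106 g/mol = 19,030 g.

(a) 113 kg; (b) 19.0 kg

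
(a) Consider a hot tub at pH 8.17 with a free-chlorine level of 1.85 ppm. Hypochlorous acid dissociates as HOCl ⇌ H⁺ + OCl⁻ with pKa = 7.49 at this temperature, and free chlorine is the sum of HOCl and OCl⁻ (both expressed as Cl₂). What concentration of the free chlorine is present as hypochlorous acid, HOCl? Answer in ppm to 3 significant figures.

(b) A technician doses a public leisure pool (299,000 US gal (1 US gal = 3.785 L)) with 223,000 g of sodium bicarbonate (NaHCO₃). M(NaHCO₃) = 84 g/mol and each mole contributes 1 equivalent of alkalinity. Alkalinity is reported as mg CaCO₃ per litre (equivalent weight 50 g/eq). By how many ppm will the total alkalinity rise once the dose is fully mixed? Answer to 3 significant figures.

(a) 0.320 ppm; (b) 117 ppm

(a) [OCl⁻]/[HOCl] = 10^(pH − pKa) = 10^(8.17 − 7.49) = 10^0.68 = 4.786.
(a) Fraction as HOCl = 1 / (1 + 4.786) = 0.1728.
(a) HOCl = 0.1728 × 1.85 ppm = 0.3197 ppm.

(b) Volume: 299,000 US gal × 3.785 L/gal = 1,131,715 L.
(b) Moles of NaHCO₃: 223,000 g ÷ 84 g/mol = 2655 mol → 2655 eq of alkalinity.
(b) As CaCO₃: 2655 eq × 50 g/eq = 132,700 g.
(b) Rise: 132,700 g / 1,131,715 L × 1000 = 117.3 mg/L.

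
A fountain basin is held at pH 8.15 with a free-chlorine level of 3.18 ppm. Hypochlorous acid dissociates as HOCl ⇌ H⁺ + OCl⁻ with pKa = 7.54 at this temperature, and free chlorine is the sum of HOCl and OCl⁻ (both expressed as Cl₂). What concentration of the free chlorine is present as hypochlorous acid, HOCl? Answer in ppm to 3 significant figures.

0.627 ppm

[OCl⁻]/[HOCl] = 10^(pH − pKa) = 10^(8.15 − 7.54) = 10^0.61 = 4.074.
Fraction as HOCl = 1 / (1 + 4.074) = 0.1971.
HOCl = 0.1971 × 3.18 ppm = 0.6267 ppm.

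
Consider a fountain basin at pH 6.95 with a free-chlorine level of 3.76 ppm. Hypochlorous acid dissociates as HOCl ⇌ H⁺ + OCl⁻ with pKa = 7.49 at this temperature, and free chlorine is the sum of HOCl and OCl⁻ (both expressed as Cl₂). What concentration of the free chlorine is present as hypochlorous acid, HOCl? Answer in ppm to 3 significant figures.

2.92 ppm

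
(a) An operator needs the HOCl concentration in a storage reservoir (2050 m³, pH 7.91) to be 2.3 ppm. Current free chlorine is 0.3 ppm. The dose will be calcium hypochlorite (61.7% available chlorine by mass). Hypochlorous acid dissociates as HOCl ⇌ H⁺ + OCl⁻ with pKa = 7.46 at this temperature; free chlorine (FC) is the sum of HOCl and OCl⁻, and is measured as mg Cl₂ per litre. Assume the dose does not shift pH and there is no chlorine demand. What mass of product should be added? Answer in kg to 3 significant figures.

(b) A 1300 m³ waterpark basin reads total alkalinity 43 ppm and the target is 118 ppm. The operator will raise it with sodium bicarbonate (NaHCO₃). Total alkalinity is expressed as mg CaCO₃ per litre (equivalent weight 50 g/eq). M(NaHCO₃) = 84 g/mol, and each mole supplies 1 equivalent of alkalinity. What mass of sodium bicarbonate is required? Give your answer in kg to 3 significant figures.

(a) 28.2 kg; (b) 164 kg

(a) Volume: 2050 m³ = 2,050,000 L.
(a) [OCl⁻]/[HOCl] = 10^(pH − pKa) = 10^(7.91 − 7.46) = 2.818; fraction as HOCl = 1/(1 + 2.818) = 0.2619.
(a) Free chlorine required for 2.3 ppm HOCl: 2.3 / 0.2619 = 8.782 ppm.
(a) FC to add: 8.782 − 0.3 = 8.482 mg/L as Cl₂.
(a) Cl₂ equivalent: 8.482 mg/L × 2,050,000 L = 17,390 g.
(a) Product at 61.7% available Cl: 17,390 / 0.617 = 28,180 g.

(b) Volume: 1300 m³ = 1,300,000 L.
(b) Alkalinity to add: (118 − 43) = 75 mg/L as CaCO₃ × 1,300,000 L = 97,500 g as CaCO₃.
(b) Equivalents: 97,500 g ÷ 50 g/eq = 1950 eq.
(b) NaHCO₃ supplies 1 eq per mole → 1950 mol.
(b) Mass: 1950 mol × 84 g/mol = 163,800 g.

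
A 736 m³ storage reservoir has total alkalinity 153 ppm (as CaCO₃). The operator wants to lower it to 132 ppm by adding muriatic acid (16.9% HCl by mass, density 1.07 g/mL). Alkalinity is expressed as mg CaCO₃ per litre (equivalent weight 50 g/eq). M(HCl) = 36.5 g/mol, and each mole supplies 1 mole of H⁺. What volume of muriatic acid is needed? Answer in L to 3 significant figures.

62.4 L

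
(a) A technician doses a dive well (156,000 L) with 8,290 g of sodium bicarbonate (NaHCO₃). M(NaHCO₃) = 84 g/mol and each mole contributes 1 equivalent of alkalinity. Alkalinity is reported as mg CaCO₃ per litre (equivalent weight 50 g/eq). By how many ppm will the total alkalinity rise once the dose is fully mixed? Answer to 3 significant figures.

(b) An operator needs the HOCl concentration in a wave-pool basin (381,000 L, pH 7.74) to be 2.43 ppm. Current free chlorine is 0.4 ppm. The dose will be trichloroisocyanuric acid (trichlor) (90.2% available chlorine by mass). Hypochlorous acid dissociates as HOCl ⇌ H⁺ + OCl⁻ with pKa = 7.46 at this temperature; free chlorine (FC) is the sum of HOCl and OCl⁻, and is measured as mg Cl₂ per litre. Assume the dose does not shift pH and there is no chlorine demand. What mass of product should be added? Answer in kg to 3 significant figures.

(a) Moles of NaHCO₃: 8,290 g ÷ 84 g/mol = 98.69 mol → 98.69 eq of alkalinity.
(a) As CaCO₃: 98.69 eq × 50 g/eq = 4935 g.
(a) Rise: 4935 g / 156,000 L × 1000 = 31.63 mg/L.

(b) [OCl⁻]/[HOCl] = 10^(pH − pKa) = 10^(7.74 − 7.46) = 1.905; fraction as HOCl = 1/(1 + 1.905) = 0.3442.
(b) Free chlorine required for 2.43 ppm HOCl: 2.43 / 0.3442 = 7.06 ppm.
(b) FC to add: 7.06 − 0.4 = 6.66 mg/L as Cl₂.
(b) Cl₂ equivalent: 6.66 mg/L × 381,000 L = 2538 g.
(b) Product at 90.2% available Cl: 2538 / 0.902 = 2813 g.

(a) 31.6 ppm; (b) 2.81 kg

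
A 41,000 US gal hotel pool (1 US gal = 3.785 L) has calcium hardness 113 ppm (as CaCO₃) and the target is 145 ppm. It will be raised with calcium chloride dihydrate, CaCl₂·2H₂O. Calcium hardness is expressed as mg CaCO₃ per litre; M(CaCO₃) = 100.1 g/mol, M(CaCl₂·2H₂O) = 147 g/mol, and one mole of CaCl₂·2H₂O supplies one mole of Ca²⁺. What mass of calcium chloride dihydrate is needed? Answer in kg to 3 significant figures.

Volume: 41,000 US gal × 3.785 L/gal = 155,185 L.
Hardness to add: (145 − 113) = 32 mg/L as CaCO₃ × 155,185 L = 4966 g as CaCO₃.
Moles of Ca²⁺ (1 mol Ca²⁺ ≡ 1 mol CaCO₃): 4966 / 100.1 g/mol = 49.61 mol.
Mass of CaCl₂·2H₂O: 49.61 × 147 = 7293 g.

7.29 kg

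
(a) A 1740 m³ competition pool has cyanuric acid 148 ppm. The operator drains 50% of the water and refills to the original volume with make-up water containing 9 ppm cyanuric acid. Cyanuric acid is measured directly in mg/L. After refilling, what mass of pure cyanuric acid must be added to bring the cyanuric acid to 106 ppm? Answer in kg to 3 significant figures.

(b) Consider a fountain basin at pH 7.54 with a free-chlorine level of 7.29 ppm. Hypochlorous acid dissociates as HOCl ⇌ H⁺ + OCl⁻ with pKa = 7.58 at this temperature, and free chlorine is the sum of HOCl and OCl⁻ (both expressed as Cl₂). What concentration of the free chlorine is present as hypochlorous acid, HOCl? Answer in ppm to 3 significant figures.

(a) Volume: 1740 m³ = 1,740,000 L.
(a) After draining 50% and refilling: 148 × 0.50 + 9 × 0.50 = 78.5 ppm.
(a) Deficit to target: 106 − 78.5 = 27.5 mg/L.
(a) Mass: 27.5 mg/L × 1,740,000 L = 47,850 g cyanuric acid.

(b) [OCl⁻]/[HOCl] = 10^(pH − pKa) = 10^(7.54 − 7.58) = 10^-0.04 = 0.912.
(b) Fraction as HOCl = 1 / (1 + 0.912) = 0.523.
(b) HOCl = 0.523 × 7.29 ppm = 3.813 ppm.

(a) 47.9 kg; (b) 3.81 ppm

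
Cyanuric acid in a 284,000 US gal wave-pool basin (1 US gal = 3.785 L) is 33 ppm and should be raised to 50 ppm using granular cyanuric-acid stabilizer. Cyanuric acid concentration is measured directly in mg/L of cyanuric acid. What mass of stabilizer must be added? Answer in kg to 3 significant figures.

18.3 kg

Volume: 284,000 US gal × 3.785 L/gal = 1,074,940 L.
CYA to add: (50 − 33) = 17 mg/L × 1,074,940 L = 18,270 g cyanuric acid.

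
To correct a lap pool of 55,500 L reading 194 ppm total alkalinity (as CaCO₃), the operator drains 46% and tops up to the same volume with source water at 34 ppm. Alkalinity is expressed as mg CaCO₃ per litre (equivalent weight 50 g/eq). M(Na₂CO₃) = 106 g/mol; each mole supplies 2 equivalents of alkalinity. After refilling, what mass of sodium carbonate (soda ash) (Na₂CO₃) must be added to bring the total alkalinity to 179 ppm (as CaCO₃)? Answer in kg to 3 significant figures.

After draining 46% and refilling: 194 × 0.54 + 34 × 0.46 = 120.4 ppm.
Deficit to target: 179 − 120.4 = 58.6 mg/L.
As CaCO₃: 58.6 mg/L × 55,500 L = 3252 g; ÷ 50 g/eq ÷ 2 = 32.52 mol Na₂CO₃.
Mass: 32.52 × 106 = 3447 g.

3.45 kg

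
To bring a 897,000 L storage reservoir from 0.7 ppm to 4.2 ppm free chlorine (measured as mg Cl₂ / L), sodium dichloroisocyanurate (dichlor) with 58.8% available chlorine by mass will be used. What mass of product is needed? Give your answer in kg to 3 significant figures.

5.34 kg

Chlorine deficit: 4.2 − 0.7 = 3.5 ppm = 3.5 mg/L as Cl₂.
Cl₂ equivalent needed: 3.5 mg/L × 897,000 L = 3,140,000 mg = 3140 g.
Product at 58.8% available chlorine: 3140 / 0.588 = 5339 g.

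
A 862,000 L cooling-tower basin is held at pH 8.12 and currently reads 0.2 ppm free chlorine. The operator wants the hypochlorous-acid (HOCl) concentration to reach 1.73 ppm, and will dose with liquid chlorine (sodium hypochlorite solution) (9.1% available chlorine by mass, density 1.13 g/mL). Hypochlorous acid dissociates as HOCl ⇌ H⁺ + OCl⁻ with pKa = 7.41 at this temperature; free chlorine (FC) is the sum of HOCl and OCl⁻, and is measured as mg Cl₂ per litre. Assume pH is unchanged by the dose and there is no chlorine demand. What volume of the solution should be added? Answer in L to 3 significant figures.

[OCl⁻]/[HOCl] = 10^(pH − pKa) = 10^(8.12 − 7.41) = 5.129; fraction as HOCl = 1/(1 + 5.129) = 0.1632.
Free chlorine required for 1.73 ppm HOCl: 1.73 / 0.1632 = 10.6 ppm.
FC to add: 10.6 − 0.2 = 10.4 mg/L as Cl₂.
Cl₂ equivalent: 10.4 mg/L × 862,000 L = 8967 g.
Product at 9.1% available Cl: 8967 / 0.091 = 98,540 g.
Volume: 98,540 g ÷ 1.13 g/mL = 87,200 mL.

87.2 L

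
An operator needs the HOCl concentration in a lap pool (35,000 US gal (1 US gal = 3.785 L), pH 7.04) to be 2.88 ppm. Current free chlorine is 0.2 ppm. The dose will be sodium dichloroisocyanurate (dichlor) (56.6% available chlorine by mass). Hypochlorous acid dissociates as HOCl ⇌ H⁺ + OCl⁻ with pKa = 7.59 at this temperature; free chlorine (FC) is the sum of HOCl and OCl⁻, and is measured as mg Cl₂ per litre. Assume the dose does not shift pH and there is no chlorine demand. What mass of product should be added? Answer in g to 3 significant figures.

817 g

Volume: 35,000 US gal × 3.785 L/gal = 132,475 L.
[OCl⁻]/[HOCl] = 10^(pH − pKa) = 10^(7.04 − 7.59) = 0.2818; fraction as HOCl = 1/(1 + 0.2818) = 0.7801.
Free chlorine required for 2.88 ppm HOCl: 2.88 / 0.7801 = 3.692 ppm.
FC to add: 3.692 − 0.2 = 3.492 mg/L as Cl₂.
Cl₂ equivalent: 3.492 mg/L × 132,475 L = 462.6 g.
Product at 56.6% available Cl: 462.6 / 0.566 = 817.2 g.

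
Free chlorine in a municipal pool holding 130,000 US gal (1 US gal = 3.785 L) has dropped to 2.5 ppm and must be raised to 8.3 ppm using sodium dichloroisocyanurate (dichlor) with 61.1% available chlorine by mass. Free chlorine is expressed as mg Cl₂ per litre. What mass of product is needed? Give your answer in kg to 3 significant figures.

4.67 kg

Volume: 130,000 US gal × 3.785 L/gal = 492,050 L.
Chlorine deficit: 8.3 − 2.5 = 5.8 ppm = 5.8 mg/L as Cl₂.
Cl₂ equivalent needed: 5.8 mg/L × 492,050 L = 2,854,000 mg = 2854 g.
Product at 61.1% available chlorine: 2854 / 0.611 = 4671 g.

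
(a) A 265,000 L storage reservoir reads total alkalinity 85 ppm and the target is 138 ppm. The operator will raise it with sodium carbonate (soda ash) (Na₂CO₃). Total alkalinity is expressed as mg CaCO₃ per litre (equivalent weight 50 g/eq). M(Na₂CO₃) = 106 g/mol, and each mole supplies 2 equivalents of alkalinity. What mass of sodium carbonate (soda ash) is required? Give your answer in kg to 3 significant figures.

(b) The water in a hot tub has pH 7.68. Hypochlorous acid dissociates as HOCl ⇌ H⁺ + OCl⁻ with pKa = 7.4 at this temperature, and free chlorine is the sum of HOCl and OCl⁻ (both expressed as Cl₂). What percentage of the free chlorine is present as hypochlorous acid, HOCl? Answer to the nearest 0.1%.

(a) 14.9 kg; (b) 34.4%

(a) Alkalinity to add: (138 − 85) = 53 mg/L as CaCO₃ × 265,000 L = 14,040 g as CaCO₃.
(a) Equivalents: 14,040 g ÷ 50 g/eq = 280.9 eq.
(a) Each mole of Na₂CO₃ supplies 2 eq, so 280.9 / 2 = 140.4 mol.
(a) Mass: 140.4 mol × 106 g/mol = 14,890 g.

(b) [OCl⁻]/[HOCl] = 10^(pH − pKa) = 10^(7.68 − 7.4) = 10^0.28 = 1.905.
(b) Fraction as HOCl = 1 / (1 + 1.905) = 0.3442.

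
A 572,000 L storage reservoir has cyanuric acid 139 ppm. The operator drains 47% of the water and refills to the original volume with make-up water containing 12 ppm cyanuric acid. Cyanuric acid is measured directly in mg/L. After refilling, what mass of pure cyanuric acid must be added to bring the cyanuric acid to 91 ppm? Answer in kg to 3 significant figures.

After draining 47% and refilling: 139 × 0.53 + 12 × 0.47 = 79.31 ppm.
Deficit to target: 91 − 79.31 = 11.69 mg/L.
Mass: 11.69 mg/L × 572,000 L = 6687 g cyanuric acid.

6.69 kg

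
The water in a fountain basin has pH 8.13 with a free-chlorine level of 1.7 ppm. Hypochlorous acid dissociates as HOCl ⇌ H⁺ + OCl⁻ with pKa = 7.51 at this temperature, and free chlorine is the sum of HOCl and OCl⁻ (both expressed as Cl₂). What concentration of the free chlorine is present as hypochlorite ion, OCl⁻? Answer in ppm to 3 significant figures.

[OCl⁻]/[HOCl] = 10^(pH − pKa) = 10^(8.13 − 7.51) = 10^0.62 = 4.169.
Fraction as HOCl = 1 / (1 + 4.169) = 0.1935.
OCl⁻ = (1 − 0.1935) × 1.7 ppm = 1.371 ppm.

1.37 ppm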